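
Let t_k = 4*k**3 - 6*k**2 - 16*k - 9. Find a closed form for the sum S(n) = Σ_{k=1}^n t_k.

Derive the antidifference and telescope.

S(n) = n*(n**3 - 10*n - 18)

Ratio r(k) = (4*k**3 + 6*k**2 - 16*k - 27)/(4*k**3 - 6*k**2 - 16*k - 9).
Gosper form: A/B · C(k+1)/C(k) with A=1, B=1, C=k**3 - 3*k**2/2 - 4*k - 9/4.
Need (1)·f(k+1) − (1)·f(k) = k**3 - 3*k**2/2 - 4*k - 9/4.
Bound: deg f ≤ 4.
A polynomial solution: f(k) = k*(k**3 - 4*k**2 - 4*k - 2)/4.
R(k) = B(k−1)·f(k)/C(k) = k*(k**3 - 4*k**2 - 4*k - 2)/(4*k**3 - 6*k**2 - 16*k - 9); s_k = R·t_k = k*(k**3 - 4*k**2 - 4*k - 2).
Check: Δs_k = 4*k**3 - 6*k**2 - 16*k - 9. ✓
s_(n+1) = n**4 - 10*n**2 - 18*n - 9 and s_(1) = -9, so S(n) = n*(n**3 - 10*n - 18).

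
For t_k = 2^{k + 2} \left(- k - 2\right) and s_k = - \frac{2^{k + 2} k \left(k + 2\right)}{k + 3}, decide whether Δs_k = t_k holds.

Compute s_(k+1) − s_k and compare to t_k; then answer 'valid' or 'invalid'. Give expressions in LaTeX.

s_(k+1) = -2**(k + 3)*(k + 1)*(k + 3)/(k + 4)
s_(k+1) − s_k = 2**(k + 2)*(-k**3 - 8*k**2 - 22*k - 18)/(k**2 + 7*k + 12)
(s_(k+1) − s_k) − t_k = 2**(k + 2)*(k**2 + 4*k + 6)/(k**2 + 7*k + 12)

Invalid: residual \frac{2^{k + 2} \left(k^{2} + 4 k + 6\right)}{k^{2} + 7 k + 12} ≠ 0.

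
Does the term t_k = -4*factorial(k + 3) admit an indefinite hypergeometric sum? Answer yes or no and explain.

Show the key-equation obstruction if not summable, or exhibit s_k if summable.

t_(k+1)/t_k = k + 4.
Take A(k)=k + 4, B(k)=1, C(k)=1.
Set up (k + 4)·f(k+1) − (1)·f(k) − (1) = 0.
d = -1 from the (1,0,0) case.
Negative degree bound (-1): no f exists, t_k not Gosper-summable.

No; the degree bound rules out any f.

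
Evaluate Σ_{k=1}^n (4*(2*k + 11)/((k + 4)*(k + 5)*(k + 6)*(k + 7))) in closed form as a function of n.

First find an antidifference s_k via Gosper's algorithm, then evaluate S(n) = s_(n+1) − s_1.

t_(k+1)/t_k = (k + 4)*(2*k + 13)/((k + 8)*(2*k + 11)).
A = k + 4, B = k + 8, C = k + 11/2.
f must satisfy (k + 4)·f(k+1) − (k + 7)·f(k) = k + 11/2.
d = 3 from the (1,1,1) case.
A polynomial solution: f(k) = k*(k + 5)*(k + 10)/48.
Then R = B(k−1)f/C = k*(k + 5)*(k + 7)*(k + 10)/(24*(2*k + 11)), so s_k = R(k)·t_k = k*(k + 10)/(6*(k**2 + 10*k + 24)).
s_(k+1) − s_k = 4*(2*k + 11)/(k**4 + 22*k**3 + 179*k**2 + 638*k + 840) = t_k.
Σ_(k=1)^n t_k = s_(n+1) − s_(1) = ((n**2 + 12*n + 11)/(6*(n**2 + 12*n + 35))) − (11/210), i.e. 4*n*(n + 12)/(35*(n**2 + 12*n + 35)).

S(n) = 4*n*(n + 12)/(35*(n**2 + 12*n + 35))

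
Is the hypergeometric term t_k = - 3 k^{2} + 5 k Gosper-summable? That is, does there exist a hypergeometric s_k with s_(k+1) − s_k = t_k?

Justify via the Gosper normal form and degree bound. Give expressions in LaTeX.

Yes. s_k = k \left(- k^{2} + 4 k - 3\right).

t_(k+1)/t_k = (3*k**2 + k - 2)/(k*(3*k - 5)).
Normal form (A,B,C) = (1, 1, k**2 - 5*k/3).
Need (1)·f(k+1) − (1)·f(k) = k**2 - 5*k/3.
Degrees (0,0,2) ⇒ d ≤ 3.
Solve for f: f(k) = k*(k - 3)*(k - 1)/3 (degree 3 ≤ 3).
So s_k = (B(k−1)f/C)·t_k = ((k - 3)*(k - 1)/(3*k - 5))·t_k = k*(-k**2 + 4*k - 3).
Δs = k*(5 - 3*k), as required.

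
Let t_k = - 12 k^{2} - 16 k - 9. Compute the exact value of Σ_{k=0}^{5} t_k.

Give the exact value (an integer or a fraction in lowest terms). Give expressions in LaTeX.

t_(k+1)/t_k = (12*k**2 + 40*k + 37)/(12*k**2 + 16*k + 9).
Gosper form: A/B · C(k+1)/C(k) with A=1, B=1, C=k**2 + 4*k/3 + 3/4.
Need (1)·f(k+1) − (1)·f(k) = k**2 + 4*k/3 + 3/4.
d = 3 from the (0,0,2) case.
Coefficient equations give f(k) = k*(4*k**2 + 2*k + 3)/12.
R(k) = B(k−1)·f(k)/C(k) = k*(4*k**2 + 2*k + 3)/(12*k**2 + 16*k + 9); s_k = R·t_k = k*(-4*k**2 - 2*k - 3).
Δs = -12*k**2 - 16*k - 9, as required.
Sum = s_(6) − s_(0); s_(6) = -954, s_(0) = 0 ⇒ -954.

Σ = -954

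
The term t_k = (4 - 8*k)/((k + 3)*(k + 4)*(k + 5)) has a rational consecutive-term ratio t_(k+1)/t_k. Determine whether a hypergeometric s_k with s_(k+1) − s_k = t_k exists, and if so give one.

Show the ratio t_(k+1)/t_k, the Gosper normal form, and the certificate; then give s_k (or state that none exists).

s_k = -k*(5*k - 13)/(6*(k + 3)*(k + 4))

The ratio is (k + 3)*(2*k + 1)/((k + 6)*(2*k - 1)).
Take A(k)=k + 3, B(k)=k + 6, C(k)=k - 1/2.
f must satisfy (k + 3)·f(k+1) − (k + 5)·f(k) = k - 1/2.
deg f ≤ 2 (via 1,1,1).
Match coefficients ⇒ f(k) = k*(5*k - 13)/48.
So s_k = (B(k−1)f/C)·t_k = (k*(k + 5)*(5*k - 13)/(24*(2*k - 1)))·t_k = -k*(5*k - 13)/(6*(k + 3)*(k + 4)).
s_(k+1) − s_k = 4*(1 - 2*k)/(k**3 + 12*k**2 + 47*k + 60) = t_k.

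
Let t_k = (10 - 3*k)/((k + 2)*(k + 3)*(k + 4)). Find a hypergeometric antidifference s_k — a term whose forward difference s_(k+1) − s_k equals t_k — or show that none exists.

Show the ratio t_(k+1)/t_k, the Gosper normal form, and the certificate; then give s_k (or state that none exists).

s_k = k*(k + 14)/(3*(k + 2)*(k + 3))

Ratio r(k) = (k + 2)*(3*k - 7)/((k + 5)*(3*k - 10)).
So A=k + 2 and B=k + 5, with C=k - 10/3.
f must satisfy (k + 2)·f(k+1) − (k + 4)·f(k) = k - 10/3.
d = 2 from the (1,1,1) case.
Coefficient equations give f(k) = -k*(k + 14)/9.
R(k) = B(k−1)·f(k)/C(k) = -k*(k + 4)*(k + 14)/(3*(3*k - 10)); s_k = R·t_k = k*(k + 14)/(3*(k + 2)*(k + 3)).
s_(k+1) − s_k = (10 - 3*k)/(k**3 + 9*k**2 + 26*k + 24) = t_k.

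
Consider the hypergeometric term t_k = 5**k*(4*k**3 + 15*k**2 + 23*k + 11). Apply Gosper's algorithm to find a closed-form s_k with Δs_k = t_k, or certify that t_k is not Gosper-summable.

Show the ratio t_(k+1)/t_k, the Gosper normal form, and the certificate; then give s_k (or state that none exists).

The ratio is 5*(4*k**3 + 27*k**2 + 65*k + 53)/(4*k**3 + 15*k**2 + 23*k + 11).
Factor: A=5; B=1; C=k**3 + 15*k**2/4 + 23*k/4 + 11/4.
Set up (5)·f(k+1) − (1)·f(k) − (k**3 + 15*k**2/4 + 23*k/4 + 11/4) = 0.
deg f ≤ 3 (via 0,0,3).
A polynomial solution: f(k) = (k**3 + 2*k - 1)/4.
Then R = B(k−1)f/C = (k**3 + 2*k - 1)/(4*k**3 + 15*k**2 + 23*k + 11), so s_k = R(k)·t_k = 5**k*(k**3 + 2*k - 1).
Δs = 5**k*(-k**3 + 8*k + 5*(k + 1)**3 + 6), as required.

s_k = 5**k*(k**3 + 2*k - 1)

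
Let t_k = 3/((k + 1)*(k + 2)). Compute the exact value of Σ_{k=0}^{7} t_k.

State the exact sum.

Σ = 8/3

Step 1: r(k) = (k + 1)/(k + 3).
Gosper form: A/B · C(k+1)/C(k) with A=k + 1, B=k + 3, C=1.
Key eq: (k + 1)·f(k+1) = (k + 2)·f(k) + (1).
Degrees (1,1,0) ⇒ d ≤ 1.
Coefficient equations give f(k) = k.
So s_k = (B(k−1)f/C)·t_k = (k*(k + 2))·t_k = 3*k/(k + 1).
Verify: 3/(k**2 + 3*k + 2) matches t_k.
Telescoping: Σ = s_(8) − s_(0) = 8/3 − (0) = 8/3.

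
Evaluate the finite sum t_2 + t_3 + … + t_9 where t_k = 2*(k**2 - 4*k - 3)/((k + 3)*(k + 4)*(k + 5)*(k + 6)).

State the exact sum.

r(k) = (k + 3)*(4*k - (k + 1)**2 + 7)/((k + 7)*(-k**2 + 4*k + 3)) after simplifying.
Gosper form: A/B · C(k+1)/C(k) with A=k + 3, B=k + 7, C=k**2 - 4*k - 3.
Set up (k + 3)·f(k+1) − (k + 6)·f(k) − (k**2 - 4*k - 3) = 0.
d = 3 from the (1,1,2) case.
A polynomial solution: f(k) = k*(k**2 - 28*k - 13)/40.
R(k) = B(k−1)·f(k)/C(k) = k*(k + 6)*(k**2 - 28*k - 13)/(40*(k**2 - 4*k - 3)); s_k = R·t_k = k*(k**2 - 28*k - 13)/(20*(k + 3)*(k + 4)*(k + 5)).
Δs = 2*(k**2 - 4*k - 3)/(k**4 + 18*k**3 + 119*k**2 + 342*k + 360), as required.
Telescoping: Σ = s_(10) − s_(2) = -193/5460 − (-13/420) = -2/455.

Σ = -2/455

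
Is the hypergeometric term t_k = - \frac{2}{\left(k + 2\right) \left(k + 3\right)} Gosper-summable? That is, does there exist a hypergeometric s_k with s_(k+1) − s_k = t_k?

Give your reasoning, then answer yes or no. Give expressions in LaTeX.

Yes. s_k = - \frac{k}{k + 2}.

The ratio is (k + 2)/(k + 4).
Gosper form: A/B · C(k+1)/C(k) with A=k + 2, B=k + 4, C=1.
Need (k + 2)·f(k+1) − (k + 3)·f(k) = 1.
deg f ≤ 1 (via 1,1,0).
A polynomial solution: f(k) = k/2.
Get s_k = R·t_k = -k/(k + 2) with R(k) = B(k−1)f(k)/C(k) = k*(k + 3)/2.
s_(k+1) − s_k = -2/(k**2 + 5*k + 6) = t_k.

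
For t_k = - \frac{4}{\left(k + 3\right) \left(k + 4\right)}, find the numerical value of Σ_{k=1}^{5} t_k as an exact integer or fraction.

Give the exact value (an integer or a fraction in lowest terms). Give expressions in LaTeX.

Σ = -5/9

Compute t_(k+1)/t_k: get (k + 3)/(k + 5).
Take A(k)=k + 3, B(k)=k + 5, C(k)=1.
f must satisfy (k + 3)·f(k+1) − (k + 4)·f(k) = 1.
deg f ≤ 1 (via 1,1,0).
Coefficient equations give f(k) = k/3.
Certificate R = B(k−1)f/C = k*(k + 4)/3 gives s_k = -4*k/(3*k + 9).
s_(k+1) − s_k = -4/(k**2 + 7*k + 12) = t_k.
Σ_(k=1)^(5) t_k = s_(6) − s_(1) = -8/9 − (-1/3) = -5/9.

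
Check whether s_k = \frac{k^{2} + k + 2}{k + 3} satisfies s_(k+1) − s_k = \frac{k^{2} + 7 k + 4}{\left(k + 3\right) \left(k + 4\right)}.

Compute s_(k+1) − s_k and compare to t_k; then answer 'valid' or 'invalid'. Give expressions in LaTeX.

valid (s_(k+1) − s_k reduces to t_k)

s_(k+1) = (k + (k + 1)**2 + 3)/(k + 4)
s_(k+1) − s_k = (k**2 + 7*k + 4)/(k**2 + 7*k + 12)
(s_(k+1) − s_k) − t_k = 0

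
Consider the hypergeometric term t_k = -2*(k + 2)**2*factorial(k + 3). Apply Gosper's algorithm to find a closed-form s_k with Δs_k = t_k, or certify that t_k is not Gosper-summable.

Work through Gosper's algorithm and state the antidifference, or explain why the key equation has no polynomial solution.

Step 1: r(k) = (k + 3)**2*(k + 4)/(k + 2)**2.
So A=k + 4 and B=1, with C=k**2 + 4*k + 4.
Set up (k + 4)·f(k+1) − (1)·f(k) − (k**2 + 4*k + 4) = 0.
d = 1 from the (1,0,2) case.
Solving with deg f ≤ 1: f(k) = k.
Then R = B(k−1)f/C = k/(k + 2)**2, so s_k = R(k)·t_k = -2*k*factorial(k + 3).
Check: Δs_k = -2*(k + 2)**2*factorial(k + 3). ✓

s_k = -2*k*factorial(k + 3)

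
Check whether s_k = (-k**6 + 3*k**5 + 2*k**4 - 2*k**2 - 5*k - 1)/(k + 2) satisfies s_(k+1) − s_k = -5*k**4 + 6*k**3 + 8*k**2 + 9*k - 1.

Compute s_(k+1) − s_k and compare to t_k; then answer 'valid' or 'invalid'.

s_(k+1) = (-k**6 - 3*k**5 + 2*k**4 + 18*k**3 + 25*k**2 + 8*k - 4)/(k + 3)
s_(k+1) − s_k = (-5*k**6 - 15*k**5 + 16*k**4 + 63*k**3 + 69*k**2 + 28*k - 5)/(k**2 + 5*k + 6)
(s_(k+1) − s_k) − t_k = (4*k**5 + 8*k**4 - 22*k**3 - 23*k**2 - 21*k + 1)/(k**2 + 5*k + 6)

Invalid: residual (4*k**5 + 8*k**4 - 22*k**3 - 23*k**2 - 21*k + 1)/(k**2 + 5*k + 6) ≠ 0.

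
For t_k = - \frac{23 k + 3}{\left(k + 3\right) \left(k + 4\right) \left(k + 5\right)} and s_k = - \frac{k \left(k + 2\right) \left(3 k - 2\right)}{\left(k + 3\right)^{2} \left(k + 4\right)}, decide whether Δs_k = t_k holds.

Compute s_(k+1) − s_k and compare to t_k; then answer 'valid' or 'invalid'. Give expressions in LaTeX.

s_(k+1) = -(k + 1)*(k + 3)*(3*k + 1)/((k + 4)**2*(k + 5))
s_(k+1) − s_k = (-26*k**3 - 154*k**2 - 215*k - 27)/(k**5 + 19*k**4 + 143*k**3 + 533*k**2 + 984*k + 720)
(s_(k+1) − s_k) − t_k = (-3*k**3 + 10*k**2 + 82*k + 9)/(k**5 + 19*k**4 + 143*k**3 + 533*k**2 + 984*k + 720)

Invalid: residual \frac{- 3 k^{3} + 10 k^{2} + 82 k + 9}{k^{5} + 19 k^{4} + 143 k^{3} + 533 k^{2} + 984 k + 720} ≠ 0.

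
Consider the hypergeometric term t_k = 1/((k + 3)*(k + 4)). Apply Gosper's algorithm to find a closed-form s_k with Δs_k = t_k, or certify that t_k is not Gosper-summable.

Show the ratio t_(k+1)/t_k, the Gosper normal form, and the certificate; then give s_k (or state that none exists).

The ratio is (k + 3)/(k + 5).
Normal form (A,B,C) = (k + 3, k + 5, 1).
Solve (k + 3)·f(k+1) − (k + 4)·f(k) = 1.
Bound: deg f ≤ 1.
Solving with deg f ≤ 1: f(k) = k/3.
Certificate R = B(k−1)f/C = k*(k + 4)/3 gives s_k = k/(3*(k + 3)).
Check: Δs_k = 1/(k**2 + 7*k + 12). ✓

s_k = k/(3*(k + 3))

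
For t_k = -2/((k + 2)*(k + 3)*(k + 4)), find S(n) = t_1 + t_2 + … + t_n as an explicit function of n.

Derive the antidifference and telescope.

Compute t_(k+1)/t_k: get (k + 2)/(k + 5).
Take A(k)=k + 2, B(k)=k + 5, C(k)=1.
Key eq: (k + 2)·f(k+1) = (k + 4)·f(k) + (1).
deg f ≤ 2 (via 1,1,0).
Solving with deg f ≤ 2: f(k) = k*(k + 5)/12.
R(k) = B(k−1)·f(k)/C(k) = k*(k + 4)*(k + 5)/12; s_k = R·t_k = k*(-k - 5)/(6*(k + 2)*(k + 3)).
s_(k+1) − s_k = -2/(k**3 + 9*k**2 + 26*k + 24) = t_k.
s_(n+1) = (-n**2 - 7*n - 6)/(6*(n**2 + 7*n + 12)) and s_(1) = -1/12, so S(n) = n*(-n - 7)/(12*(n**2 + 7*n + 12)).

S(n) = n*(-n - 7)/(12*(n**2 + 7*n + 12))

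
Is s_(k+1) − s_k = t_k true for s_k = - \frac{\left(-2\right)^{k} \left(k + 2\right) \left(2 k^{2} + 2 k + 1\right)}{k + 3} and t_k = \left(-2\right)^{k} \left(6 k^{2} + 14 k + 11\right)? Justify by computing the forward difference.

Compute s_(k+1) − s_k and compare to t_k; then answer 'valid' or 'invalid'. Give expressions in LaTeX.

Invalid: residual \frac{\left(-2\right)^{k} \left(- 6 k^{3} - 34 k^{2} - 55 k - 34\right)}{k^{2} + 7 k + 12} ≠ 0.

s_(k+1) = 2*(-2)**k*(k + 3)*(2*k + 2*(k + 1)**2 + 3)/(k + 4)
s_(k+1) − s_k = (-2)**k*(6*k**4 + 50*k**3 + 147*k**2 + 190*k + 98)/(k**2 + 7*k + 12)
(s_(k+1) − s_k) − t_k = (-2)**k*(-6*k**3 - 34*k**2 - 55*k - 34)/(k**2 + 7*k + 12)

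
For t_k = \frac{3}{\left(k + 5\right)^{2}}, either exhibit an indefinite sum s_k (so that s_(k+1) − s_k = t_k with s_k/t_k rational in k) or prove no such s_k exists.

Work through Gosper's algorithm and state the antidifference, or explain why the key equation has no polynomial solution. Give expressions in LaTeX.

not Gosper-summable; s_k does not exist

The ratio is (k + 5)**2/(k + 6)**2.
So A=k**2 + 10*k + 25 and B=k**2 + 12*k + 36, with C=1.
Key eq: (k**2 + 10*k + 25)·f(k+1) = (k**2 + 10*k + 25)·f(k) + (1).
Bound: deg f ≤ 0.
Write f(k) = c0. Then LHS − RHS = -1, requiring -1 = 0: contradictory. No certificate.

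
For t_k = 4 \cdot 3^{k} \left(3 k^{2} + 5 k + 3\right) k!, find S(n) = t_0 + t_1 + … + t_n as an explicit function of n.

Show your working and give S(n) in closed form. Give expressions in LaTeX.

Compute t_(k+1)/t_k: get 3*(3*k**3 + 14*k**2 + 22*k + 11)/(3*k**2 + 5*k + 3).
A = 3*k + 3, B = 1, C = k**2 + 5*k/3 + 1.
f must satisfy (3*k + 3)·f(k+1) − (1)·f(k) = k**2 + 5*k/3 + 1.
Degrees (1,0,2) ⇒ d ≤ 1.
A polynomial solution: f(k) = k/3.
Certificate R = B(k−1)f/C = k/(3*k**2 + 5*k + 3) gives s_k = 4*3**k*k*factorial(k).
s_(k+1) − s_k = 4*3**k*(3*k**2 + 5*k + 3)*factorial(k) = t_k.
s_(n+1) = 12*3**n*(n + 1)*factorial(n + 1) and s_(0) = 0, so S(n) = 12*3**n*(n + 1)*factorial(n + 1).

S(n) = 12 \cdot 3^{n} \left(n + 1\right) \left(n + 1\right)!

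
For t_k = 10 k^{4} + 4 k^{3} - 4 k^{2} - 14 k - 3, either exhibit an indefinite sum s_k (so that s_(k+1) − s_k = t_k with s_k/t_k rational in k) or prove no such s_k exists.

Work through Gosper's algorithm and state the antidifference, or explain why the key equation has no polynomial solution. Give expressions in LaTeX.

r(k) = (10*k**4 + 44*k**3 + 68*k**2 + 30*k - 7)/(10*k**4 + 4*k**3 - 4*k**2 - 14*k - 3) after simplifying.
Gosper form: A/B · C(k+1)/C(k) with A=1, B=1, C=k**4 + 2*k**3/5 - 2*k**2/5 - 7*k/5 - 3/10.
Need (1)·f(k+1) − (1)·f(k) = k**4 + 2*k**3/5 - 2*k**2/5 - 7*k/5 - 3/10.
d = 5 from the (0,0,4) case.
Solving with deg f ≤ 5: f(k) = k*(2*k**4 - 4*k**3 - 4*k + 3)/10.
Then R = B(k−1)f/C = k*(2*k**4 - 4*k**3 - 4*k + 3)/(10*k**4 + 4*k**3 - 4*k**2 - 14*k - 3), so s_k = R(k)·t_k = k*(2*k**4 - 4*k**3 - 4*k + 3).
Check: Δs_k = 10*k**4 + 4*k**3 - 4*k**2 - 14*k - 3. ✓

s_k = k \left(2 k^{4} - 4 k^{3} - 4 k + 3\right)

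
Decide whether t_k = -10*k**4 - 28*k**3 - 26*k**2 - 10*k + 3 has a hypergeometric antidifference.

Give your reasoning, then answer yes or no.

Yes. s_k = k*(-2*k**4 - 2*k**3 + 2*k**2 + k + 4).

t_(k+1)/t_k = (10*k**4 + 68*k**3 + 170*k**2 + 186*k + 71)/(10*k**4 + 28*k**3 + 26*k**2 + 10*k - 3).
Take A(k)=1, B(k)=1, C(k)=k**4 + 14*k**3/5 + 13*k**2/5 + k - 3/10.
Solve (1)·f(k+1) − (1)·f(k) = k**4 + 14*k**3/5 + 13*k**2/5 + k - 3/10.
Degrees (0,0,4) ⇒ d ≤ 5.
A polynomial solution: f(k) = k*(2*k**4 + 2*k**3 - 2*k**2 - k - 4)/10.
Then R = B(k−1)f/C = k*(2*k**4 + 2*k**3 - 2*k**2 - k - 4)/(10*k**4 + 28*k**3 + 26*k**2 + 10*k - 3), so s_k = R(k)·t_k = k*(-2*k**4 - 2*k**3 + 2*k**2 + k + 4).
Check: Δs_k = -10*k**4 - 28*k**3 - 26*k**2 - 10*k + 3. ✓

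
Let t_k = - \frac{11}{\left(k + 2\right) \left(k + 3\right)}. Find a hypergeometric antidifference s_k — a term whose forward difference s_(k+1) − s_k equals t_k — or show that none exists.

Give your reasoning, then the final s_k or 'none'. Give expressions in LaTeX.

s_k = - \frac{11 k}{2 k + 4}

Compute t_(k+1)/t_k: get (k + 2)/(k + 4).
Normal form (A,B,C) = (k + 2, k + 4, 1).
Set up (k + 2)·f(k+1) − (k + 3)·f(k) − (1) = 0.
From deg A=1, deg B=1, deg C=0: d=1.
Solving with deg f ≤ 1: f(k) = k/2.
R(k) = B(k−1)·f(k)/C(k) = k*(k + 3)/2; s_k = R·t_k = -11*k/(2*k + 4).
s_(k+1) − s_k = -11/(k**2 + 5*k + 6) = t_k.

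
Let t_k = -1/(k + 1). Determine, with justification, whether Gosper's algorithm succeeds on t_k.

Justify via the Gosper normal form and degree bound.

Compute t_(k+1)/t_k: get (k + 1)/(k + 2).
So A=k + 1 and B=k + 2, with C=1.
Set up (k + 1)·f(k+1) − (k + 1)·f(k) − (1) = 0.
Bound: deg f ≤ 0.
f = c0 ⇒ A·f(k+1) − B(k−1)·f(k) − C = -1. The system {-1 = 0} is inconsistent; no antidifference.

No; the coefficient equations for f are inconsistent.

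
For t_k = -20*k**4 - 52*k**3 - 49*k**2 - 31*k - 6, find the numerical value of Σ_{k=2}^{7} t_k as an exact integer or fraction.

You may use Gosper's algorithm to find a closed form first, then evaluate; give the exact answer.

t_(k+1)/t_k = (20*k**4 + 132*k**3 + 325*k**2 + 365*k + 158)/(20*k**4 + 52*k**3 + 49*k**2 + 31*k + 6).
Take A(k)=1, B(k)=1, C(k)=k**4 + 13*k**3/5 + 49*k**2/20 + 31*k/20 + 3/10.
Solve (1)·f(k+1) − (1)·f(k) = k**4 + 13*k**3/5 + 49*k**2/20 + 31*k/20 + 3/10.
deg f ≤ 5 (via 0,0,4).
Solving with deg f ≤ 5: f(k) = k*(4*k**4 + 3*k**3 - 3*k**2 + 4*k - 2)/20.
Get s_k = R·t_k = k*(-4*k**4 - 3*k**3 + 3*k**2 - 4*k + 2) with R(k) = B(k−1)f(k)/C(k) = k*(4*k**4 + 3*k**3 - 3*k**2 + 4*k - 2)/(20*k**4 + 52*k**3 + 49*k**2 + 31*k + 6).
s_(k+1) − s_k = -20*k**4 - 52*k**3 - 49*k**2 - 31*k - 6 = t_k.
Sum = s_(8) − s_(2); s_(8) = -142064, s_(2) = -164 ⇒ -141900.

Σ = -141900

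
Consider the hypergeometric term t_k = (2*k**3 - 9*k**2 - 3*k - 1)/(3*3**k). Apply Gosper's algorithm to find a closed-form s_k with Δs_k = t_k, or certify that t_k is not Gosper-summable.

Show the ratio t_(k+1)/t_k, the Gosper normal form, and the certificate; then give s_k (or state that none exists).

Step 1: r(k) = (2*k**3 - 3*k**2 - 15*k - 11)/(3*(2*k**3 - 9*k**2 - 3*k - 1)).
Factor: A=1/3; B=1; C=k**3 - 9*k**2/2 - 3*k/2 - 1/2.
f must satisfy (1/3)·f(k+1) − (1)·f(k) = k**3 - 9*k**2/2 - 3*k/2 - 1/2.
From deg A=0, deg B=0, deg C=3: d=3.
A polynomial solution: f(k) = -3*(k**3 - 3*k**2 - 3*k - 3)/2.
Get s_k = R·t_k = (-k**3 + 3*k**2 + 3*k + 3)/3**k with R(k) = B(k−1)f(k)/C(k) = -3*(k**3 - 3*k**2 - 3*k - 3)/(2*k**3 - 9*k**2 - 3*k - 1).
Verify: (2*k**3 - 9*k**2 - 3*k - 1)/(3*3**k) matches t_k.

s_k = (-k**3 + 3*k**2 + 3*k + 3)/3**k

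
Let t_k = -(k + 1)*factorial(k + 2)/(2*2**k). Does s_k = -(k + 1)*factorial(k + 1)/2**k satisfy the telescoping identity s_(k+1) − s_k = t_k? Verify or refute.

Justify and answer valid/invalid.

Invalid: residual k*factorial(k + 1)/(2*2**k) ≠ 0.

s_(k+1) = -(k + 2)*factorial(k + 2)/(2*2**k)
s_(k+1) − s_k = -(k**2 + 2*k + 2)*factorial(k + 1)/(2*2**k)
(s_(k+1) − s_k) − t_k = k*factorial(k + 1)/(2*2**k)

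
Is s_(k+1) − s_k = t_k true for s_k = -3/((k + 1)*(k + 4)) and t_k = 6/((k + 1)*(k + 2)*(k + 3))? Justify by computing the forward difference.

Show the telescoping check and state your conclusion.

s_(k+1) = -3/((k + 2)*(k + 5))
s_(k+1) − s_k = 6*(k + 3)/(k**4 + 12*k**3 + 49*k**2 + 78*k + 40)
(s_(k+1) − s_k) − t_k = 6*(-3*k - 11)/(k**5 + 15*k**4 + 85*k**3 + 225*k**2 + 274*k + 120)

Invalid: residual 6*(-3*k - 11)/(k**5 + 15*k**4 + 85*k**3 + 225*k**2 + 274*k + 120) ≠ 0.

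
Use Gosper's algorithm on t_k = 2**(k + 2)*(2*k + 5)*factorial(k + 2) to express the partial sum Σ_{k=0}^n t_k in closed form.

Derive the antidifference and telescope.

Compute t_(k+1)/t_k: get 2*(k + 3)*(2*k + 7)/(2*k + 5).
Factor: A=2*k + 6; B=1; C=k + 5/2.
Need (2*k + 6)·f(k+1) − (1)·f(k) = k + 5/2.
d = 0 from the (1,0,1) case.
Solving with deg f ≤ 0: f(k) = 1/2.
So s_k = (B(k−1)f/C)·t_k = (1/(2*k + 5))·t_k = 2**(k + 2)*factorial(k + 2).
Δs = 2**(k + 2)*(2*k + 5)*factorial(k + 2), as required.
Σ_(k=0)^n t_k = s_(n+1) − s_(0) = (2**(n + 3)*factorial(n + 3)) − (8), i.e. 8*2**n*factorial(n + 3) - 8.

S(n) = 8*2**n*factorial(n + 3) - 8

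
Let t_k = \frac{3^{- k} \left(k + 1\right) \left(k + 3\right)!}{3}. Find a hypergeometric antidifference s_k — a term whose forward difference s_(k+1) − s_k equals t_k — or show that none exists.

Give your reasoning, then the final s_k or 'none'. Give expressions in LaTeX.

s_k = 3^{- k} \left(k + 3\right)!

t_(k+1)/t_k = (k + 2)*(k + 4)/(3*(k + 1)).
Take A(k)=k/3 + 4/3, B(k)=1, C(k)=k + 1.
f must satisfy (k/3 + 4/3)·f(k+1) − (1)·f(k) = k + 1.
From deg A=1, deg B=0, deg C=1: d=0.
Solving with deg f ≤ 0: f(k) = 3.
Certificate R = B(k−1)f/C = 3/(k + 1) gives s_k = factorial(k + 3)/3**k.
Check: Δs_k = (k + 1)*factorial(k + 3)/(3*3**k). ✓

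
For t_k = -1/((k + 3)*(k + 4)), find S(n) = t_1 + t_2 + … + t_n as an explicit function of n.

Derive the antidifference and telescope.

S(n) = -n/(4*n + 16)

Compute t_(k+1)/t_k: get (k + 3)/(k + 5).
Factor: A=k + 3; B=k + 5; C=1.
Need (k + 3)·f(k+1) − (k + 4)·f(k) = 1.
deg f ≤ 1 (via 1,1,0).
Coefficient equations give f(k) = k/3.
Then R = B(k−1)f/C = k*(k + 4)/3, so s_k = R(k)·t_k = -k/(3*k + 9).
Δs = -1/(k**2 + 7*k + 12), as required.
s_(n+1) = (-n - 1)/(3*(n + 4)) and s_(1) = -1/12, so S(n) = -n/(4*n + 16).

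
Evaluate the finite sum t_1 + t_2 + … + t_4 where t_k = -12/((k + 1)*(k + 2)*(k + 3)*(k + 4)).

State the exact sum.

Σ = -13/84

Compute t_(k+1)/t_k: get (k + 1)/(k + 5).
Normal form (A,B,C) = (k + 1, k + 5, 1).
f must satisfy (k + 1)·f(k+1) − (k + 4)·f(k) = 1.
Degrees (1,1,0) ⇒ d ≤ 3.
Match coefficients ⇒ f(k) = k*(k**2 + 6*k + 11)/18.
R(k) = B(k−1)·f(k)/C(k) = k*(k + 4)*(k**2 + 6*k + 11)/18; s_k = R·t_k = 2*k*(-k**2 - 6*k - 11)/(3*(k + 1)*(k + 2)*(k + 3)).
Δs = -12/(k**4 + 10*k**3 + 35*k**2 + 50*k + 24), as required.
Telescoping: Σ = s_(5) − s_(1) = -55/84 − (-1/2) = -13/84.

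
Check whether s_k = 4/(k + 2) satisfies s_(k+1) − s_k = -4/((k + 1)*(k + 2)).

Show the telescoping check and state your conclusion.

s_(k+1) = 4/(k + 3)
s_(k+1) − s_k = -4/((k + 2)*(k + 3))
(s_(k+1) − s_k) − t_k = 8/(k**3 + 6*k**2 + 11*k + 6)

Invalid: residual 8/(k**3 + 6*k**2 + 11*k + 6) ≠ 0.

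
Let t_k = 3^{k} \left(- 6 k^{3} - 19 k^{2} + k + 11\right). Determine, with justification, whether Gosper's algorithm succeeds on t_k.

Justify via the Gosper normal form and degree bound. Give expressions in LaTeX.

t_(k+1)/t_k = 3*(6*k**3 + 37*k**2 + 55*k + 13)/(6*k**3 + 19*k**2 - k - 11).
Gosper form: A/B · C(k+1)/C(k) with A=3, B=1, C=k**3 + 19*k**2/6 - k/6 - 11/6.
Solve (3)·f(k+1) − (1)·f(k) = k**3 + 19*k**2/6 - k/6 - 11/6.
d = 3 from the (0,0,3) case.
A polynomial solution: f(k) = (3*k**3 - 4*k**2 - 2*k - 1)/6.
Certificate R = B(k−1)f/C = (3*k**3 - 4*k**2 - 2*k - 1)/(6*k**3 + 19*k**2 - k - 11) gives s_k = 3**k*(-3*k**3 + 4*k**2 + 2*k + 1).
Check: Δs_k = 3**k*(-6*k**3 - 19*k**2 + k + 11). ✓

Yes. s_k = 3^{k} \left(- 3 k^{3} + 4 k^{2} + 2 k + 1\right).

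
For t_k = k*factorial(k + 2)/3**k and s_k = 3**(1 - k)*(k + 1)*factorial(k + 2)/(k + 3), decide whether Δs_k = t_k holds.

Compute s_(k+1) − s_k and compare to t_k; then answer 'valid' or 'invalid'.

s_(k+1) = (k + 2)*factorial(k + 3)/(3**k*(k + 4))
s_(k+1) − s_k = (k**3 + 5*k**2 + 6*k + 6)*factorial(k + 2)/(3**k*(k + 3)*(k + 4))
(s_(k+1) − s_k) − t_k = -2*(k**2 + 3*k - 3)*factorial(k + 2)/(3**k*(k + 3)*(k + 4))

Invalid: residual -2*(k**2 + 3*k - 3)*factorial(k + 2)/(3**k*(k + 3)*(k + 4)) ≠ 0.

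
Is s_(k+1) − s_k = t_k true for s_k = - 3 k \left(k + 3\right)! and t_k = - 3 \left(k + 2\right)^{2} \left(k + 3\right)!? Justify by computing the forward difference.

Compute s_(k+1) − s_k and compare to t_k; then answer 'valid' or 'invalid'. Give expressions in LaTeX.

s_(k+1) = -3*(k + 1)*factorial(k + 4)
s_(k+1) − s_k = -3*(k + 2)**2*factorial(k + 3)
(s_(k+1) − s_k) − t_k = 0

Valid: the claim telescopes to t_k.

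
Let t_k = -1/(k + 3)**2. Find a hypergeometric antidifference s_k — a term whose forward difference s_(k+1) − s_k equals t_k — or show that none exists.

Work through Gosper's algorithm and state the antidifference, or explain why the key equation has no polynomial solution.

none — t_k is not Gosper-summable

Ratio r(k) = (k + 3)**2/(k + 4)**2.
So A=k**2 + 6*k + 9 and B=k**2 + 8*k + 16, with C=1.
Solve (k**2 + 6*k + 9)·f(k+1) − (k**2 + 6*k + 9)·f(k) = 1.
Bound: deg f ≤ 0.
Write f(k) = c0. Then LHS − RHS = -1, requiring -1 = 0: contradictory. No certificate.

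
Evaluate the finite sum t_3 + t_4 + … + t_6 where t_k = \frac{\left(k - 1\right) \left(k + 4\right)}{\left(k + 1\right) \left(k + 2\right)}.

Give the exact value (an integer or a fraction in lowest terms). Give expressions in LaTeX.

Σ = 13/4

r(k) = k*(k + 1)*(k + 5)/((k - 1)*(k + 3)*(k + 4)) after simplifying.
Gosper form: A/B · C(k+1)/C(k) with A=k + 1, B=k + 3, C=k**2 + 3*k - 4.
f must satisfy (k + 1)·f(k+1) − (k + 2)·f(k) = k**2 + 3*k - 4.
d = 2 from the (1,1,2) case.
Solving with deg f ≤ 2: f(k) = k*(k - 5).
Then R = B(k−1)f/C = k*(k - 5)*(k + 2)/((k - 1)*(k + 4)), so s_k = R(k)·t_k = k*(k - 5)/(k + 1).
Verify: (k**2 + 3*k - 4)/(k**2 + 3*k + 2) matches t_k.
Sum = s_(7) − s_(3); s_(7) = 7/4, s_(3) = -3/2 ⇒ 13/4.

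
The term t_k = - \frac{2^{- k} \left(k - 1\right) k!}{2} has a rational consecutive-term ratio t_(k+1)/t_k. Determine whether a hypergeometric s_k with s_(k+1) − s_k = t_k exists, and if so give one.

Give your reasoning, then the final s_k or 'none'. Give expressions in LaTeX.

s_k = - 2^{- k} k!

The ratio is k*(k + 1)/(2*(k - 1)).
Take A(k)=k/2 + 1/2, B(k)=1, C(k)=k - 1.
f must satisfy (k/2 + 1/2)·f(k+1) − (1)·f(k) = k - 1.
d = 0 from the (1,0,1) case.
A polynomial solution: f(k) = 2.
Get s_k = R·t_k = -factorial(k)/2**k with R(k) = B(k−1)f(k)/C(k) = 2/(k - 1).
Verify: -(k - 1)*factorial(k)/(2*2**k) matches t_k.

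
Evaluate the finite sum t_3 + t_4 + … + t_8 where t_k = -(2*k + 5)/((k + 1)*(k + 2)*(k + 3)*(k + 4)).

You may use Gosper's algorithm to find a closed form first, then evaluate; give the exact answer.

The ratio is (k + 1)*(2*k + 7)/((k + 5)*(2*k + 5)).
A = k + 1, B = k + 5, C = k + 5/2.
Solve (k + 1)·f(k+1) − (k + 4)·f(k) = k + 5/2.
deg f ≤ 3 (via 1,1,1).
A polynomial solution: f(k) = k*(k + 2)*(k + 4)/6.
R(k) = B(k−1)·f(k)/C(k) = k*(k + 2)*(k + 4)**2/(3*(2*k + 5)); s_k = R·t_k = k*(-k - 4)/(3*(k**2 + 4*k + 3)).
Verify: (-2*k - 5)/(k**4 + 10*k**3 + 35*k**2 + 50*k + 24) matches t_k.
Telescoping: Σ = s_(9) − s_(3) = -13/40 − (-7/24) = -1/30.

Σ = -1/30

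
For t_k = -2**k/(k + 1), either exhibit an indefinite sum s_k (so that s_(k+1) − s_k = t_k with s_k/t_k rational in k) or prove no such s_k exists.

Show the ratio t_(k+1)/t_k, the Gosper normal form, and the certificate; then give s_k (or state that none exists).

Ratio r(k) = 2*(k + 1)/(k + 2).
A = 2*k + 2, B = k + 2, C = 1.
Key eq: (2*k + 2)·f(k+1) = (k + 1)·f(k) + (1).
Degrees (1,1,0) ⇒ d ≤ -1.
deg f ≤ -1 is impossible — no certificate.

not Gosper-summable; s_k does not exist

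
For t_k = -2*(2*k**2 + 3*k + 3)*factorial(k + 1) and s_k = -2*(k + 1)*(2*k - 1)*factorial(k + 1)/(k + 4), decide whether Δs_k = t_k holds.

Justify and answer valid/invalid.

s_(k+1) = -2*(k + 2)*(2*k + 1)*factorial(k + 2)/(k + 5)
s_(k+1) − s_k = -2*(2*k**4 + 15*k**3 + 37*k**2 + 48*k + 21)*factorial(k + 1)/((k + 4)*(k + 5))
(s_(k+1) − s_k) − t_k = 6*(2*k**3 + 11*k**2 + 13*k + 13)*factorial(k + 1)/((k + 4)*(k + 5))

Invalid: residual 6*(2*k**3 + 11*k**2 + 13*k + 13)*factorial(k + 1)/((k + 4)*(k + 5)) ≠ 0.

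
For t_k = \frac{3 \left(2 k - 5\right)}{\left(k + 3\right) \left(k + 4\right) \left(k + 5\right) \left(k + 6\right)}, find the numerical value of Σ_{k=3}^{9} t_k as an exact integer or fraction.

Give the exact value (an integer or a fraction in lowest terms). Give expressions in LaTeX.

t_(k+1)/t_k = (k + 3)*(2*k - 3)/((k + 7)*(2*k - 5)).
Factor: A=k + 3; B=k + 7; C=k - 5/2.
Set up (k + 3)·f(k+1) − (k + 6)·f(k) − (k - 5/2) = 0.
d = 3 from the (1,1,1) case.
Solve for f: f(k) = -k*(k**2 + 12*k + 137)/180 (degree 3 ≤ 3).
Then R = B(k−1)f/C = -k*(k + 6)*(k**2 + 12*k + 137)/(90*(2*k - 5)), so s_k = R(k)·t_k = k*(-k**2 - 12*k - 137)/(30*(k + 3)*(k + 4)*(k + 5)).
s_(k+1) − s_k = 3*(2*k - 5)/(k**4 + 18*k**3 + 119*k**2 + 342*k + 360) = t_k.
Σ_(k=3)^(9) t_k = s_(10) − s_(3) = -17/390 − (-13/240) = 11/1040.

Σ = 11/1040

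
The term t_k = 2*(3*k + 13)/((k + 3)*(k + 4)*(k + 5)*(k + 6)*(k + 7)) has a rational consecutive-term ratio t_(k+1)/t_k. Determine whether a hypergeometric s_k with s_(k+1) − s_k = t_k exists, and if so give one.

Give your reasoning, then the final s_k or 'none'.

s_k = k*(k**2 + 14*k + 63)/(45*(k**3 + 14*k**2 + 63*k + 90))

Compute t_(k+1)/t_k: get (k + 3)*(3*k + 16)/((k + 8)*(3*k + 13)).
Take A(k)=k + 3, B(k)=k + 8, C(k)=k + 13/3.
Solve (k + 3)·f(k+1) − (k + 7)·f(k) = k + 13/3.
Degrees (1,1,1) ⇒ d ≤ 4.
Solve for f: f(k) = k*(k + 4)*(k**2 + 14*k + 63)/270 (degree 4 ≤ 4).
Then R = B(k−1)f/C = k*(k + 4)*(k + 7)*(k**2 + 14*k + 63)/(90*(3*k + 13)), so s_k = R(k)·t_k = k*(k**2 + 14*k + 63)/(45*(k**3 + 14*k**2 + 63*k + 90)).
s_(k+1) − s_k = 2*(3*k + 13)/(k**5 + 25*k**4 + 245*k**3 + 1175*k**2 + 2754*k + 2520) = t_k.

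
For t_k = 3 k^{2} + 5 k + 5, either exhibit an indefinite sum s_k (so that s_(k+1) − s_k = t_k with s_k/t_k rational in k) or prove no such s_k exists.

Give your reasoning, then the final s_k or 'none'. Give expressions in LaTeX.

s_k = k \left(k^{2} + k + 3\right)

Ratio r(k) = (3*k**2 + 11*k + 13)/(3*k**2 + 5*k + 5).
So A=1 and B=1, with C=k**2 + 5*k/3 + 5/3.
Key eq: (1)·f(k+1) = (1)·f(k) + (k**2 + 5*k/3 + 5/3).
d = 3 from the (0,0,2) case.
Match coefficients ⇒ f(k) = k*(k**2 + k + 3)/3.
So s_k = (B(k−1)f/C)·t_k = (k*(k**2 + k + 3)/(3*k**2 + 5*k + 5))·t_k = k*(k**2 + k + 3).
Verify: 3*k**2 + 5*k + 5 matches t_k.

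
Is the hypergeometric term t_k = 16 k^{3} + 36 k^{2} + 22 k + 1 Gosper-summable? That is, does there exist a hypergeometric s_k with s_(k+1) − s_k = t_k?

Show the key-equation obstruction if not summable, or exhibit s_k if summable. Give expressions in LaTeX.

t_(k+1)/t_k = (16*k**3 + 84*k**2 + 142*k + 75)/(16*k**3 + 36*k**2 + 22*k + 1).
A = 1, B = 1, C = k**3 + 9*k**2/4 + 11*k/8 + 1/16.
Key eq: (1)·f(k+1) = (1)·f(k) + (k**3 + 9*k**2/4 + 11*k/8 + 1/16).
deg f ≤ 4 (via 0,0,3).
Coefficient equations give f(k) = k*(4*k**3 + 4*k**2 - 3*k - 4)/16.
Certificate R = B(k−1)f/C = k*(4*k**3 + 4*k**2 - 3*k - 4)/(16*k**3 + 36*k**2 + 22*k + 1) gives s_k = k*(4*k**3 + 4*k**2 - 3*k - 4).
Check: Δs_k = 16*k**3 + 36*k**2 + 22*k + 1. ✓

Yes. s_k = k \left(4 k^{3} + 4 k^{2} - 3 k - 4\right).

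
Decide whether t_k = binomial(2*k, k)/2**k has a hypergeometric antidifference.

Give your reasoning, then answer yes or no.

Ratio r(k) = (2*k + 1)/(k + 1).
Take A(k)=2*k + 1, B(k)=k + 1, C(k)=1.
f must satisfy (2*k + 1)·f(k+1) − (k)·f(k) = 1.
From deg A=1, deg B=1, deg C=0: d=-1.
Negative degree bound (-1): no f exists, t_k not Gosper-summable.

No; the degree bound rules out any f.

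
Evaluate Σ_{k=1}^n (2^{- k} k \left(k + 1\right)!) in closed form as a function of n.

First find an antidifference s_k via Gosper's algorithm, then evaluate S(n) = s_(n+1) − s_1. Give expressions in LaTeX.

Step 1: r(k) = (k + 1)*(k + 2)/(2*k).
Normal form (A,B,C) = (k/2 + 1, 1, k).
Set up (k/2 + 1)·f(k+1) − (1)·f(k) − (k) = 0.
deg f ≤ 0 (via 1,0,1).
Coefficient equations give f(k) = 2.
So s_k = (B(k−1)f/C)·t_k = (2/k)·t_k = 2**(1 - k)*factorial(k + 1).
Δs = k*factorial(k + 1)/2**k, as required.
Σ_(k=1)^n t_k = s_(n+1) − s_(1) = (factorial(n + 2)/2**n) − (2), i.e. -2 + factorial(n + 2)/2**n.

S(n) = -2 + 2^{- n} \left(n + 2\right)!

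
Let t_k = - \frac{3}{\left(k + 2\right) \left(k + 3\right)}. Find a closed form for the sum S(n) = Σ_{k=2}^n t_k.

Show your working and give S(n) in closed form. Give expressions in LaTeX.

Step 1: r(k) = (k + 2)/(k + 4).
So A=k + 2 and B=k + 4, with C=1.
f must satisfy (k + 2)·f(k+1) − (k + 3)·f(k) = 1.
d = 1 from the (1,1,0) case.
Match coefficients ⇒ f(k) = k/2.
So s_k = (B(k−1)f/C)·t_k = (k*(k + 3)/2)·t_k = -3*k/(2*k + 4).
Δs = -3/(k**2 + 5*k + 6), as required.
s_(n+1) = 3*(-n - 1)/(2*(n + 3)) and s_(2) = -3/4, so S(n) = 3*(1 - n)/(4*(n + 3)).

S(n) = \frac{3 \left(1 - n\right)}{4 \left(n + 3\right)}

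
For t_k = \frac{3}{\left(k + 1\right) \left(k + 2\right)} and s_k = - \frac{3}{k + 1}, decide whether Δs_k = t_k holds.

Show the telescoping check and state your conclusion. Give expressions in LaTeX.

valid (s_(k+1) − s_k reduces to t_k)

s_(k+1) = -3/(k + 2)
s_(k+1) − s_k = 3/((k + 1)*(k + 2))
(s_(k+1) − s_k) − t_k = 0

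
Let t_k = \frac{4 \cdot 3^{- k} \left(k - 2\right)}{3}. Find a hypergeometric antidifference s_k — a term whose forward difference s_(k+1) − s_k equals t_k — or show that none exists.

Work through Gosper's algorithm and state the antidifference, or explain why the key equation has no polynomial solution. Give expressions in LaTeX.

Ratio r(k) = (k - 1)/(3*(k - 2)).
Factor: A=1/3; B=1; C=k - 2.
Need (1/3)·f(k+1) − (1)·f(k) = k - 2.
deg f ≤ 1 (via 0,0,1).
Match coefficients ⇒ f(k) = -3*(2*k - 3)/4.
R(k) = B(k−1)·f(k)/C(k) = -3*(2*k - 3)/(4*(k - 2)); s_k = R·t_k = (3 - 2*k)/3**k.
Check: Δs_k = 4*(k - 2)/(3*3**k). ✓

s_k = 3^{- k} \left(3 - 2 k\right)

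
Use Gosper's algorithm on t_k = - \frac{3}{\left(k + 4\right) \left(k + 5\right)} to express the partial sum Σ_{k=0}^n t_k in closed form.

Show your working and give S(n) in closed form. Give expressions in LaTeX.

Compute t_(k+1)/t_k: get (k + 4)/(k + 6).
Factor: A=k + 4; B=k + 6; C=1.
f must satisfy (k + 4)·f(k+1) − (k + 5)·f(k) = 1.
Degrees (1,1,0) ⇒ d ≤ 1.
A polynomial solution: f(k) = k/4.
R(k) = B(k−1)·f(k)/C(k) = k*(k + 5)/4; s_k = R·t_k = -3*k/(4*k + 16).
Δs = -3/(k**2 + 9*k + 20), as required.
Telescope: S(n) = s_(n+1) − s_(0) = 3*(-n - 1)/(4*(n + 5)) − (0) = 3*(-n - 1)/(4*(n + 5)).

S(n) = \frac{3 \left(- n - 1\right)}{4 \left(n + 5\right)}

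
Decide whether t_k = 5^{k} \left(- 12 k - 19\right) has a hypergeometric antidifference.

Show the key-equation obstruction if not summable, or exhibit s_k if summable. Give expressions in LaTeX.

Yes. s_k = 5^{k} \left(- 3 k - 1\right).

Ratio r(k) = 5*(12*k + 31)/(12*k + 19).
A = 5, B = 1, C = k + 19/12.
Need (5)·f(k+1) − (1)·f(k) = k + 19/12.
d = 1 from the (0,0,1) case.
A polynomial solution: f(k) = (3*k + 1)/12.
Get s_k = R·t_k = 5**k*(-3*k - 1) with R(k) = B(k−1)f(k)/C(k) = (3*k + 1)/(12*k + 19).
Verify: 5**k*(-12*k - 19) matches t_k.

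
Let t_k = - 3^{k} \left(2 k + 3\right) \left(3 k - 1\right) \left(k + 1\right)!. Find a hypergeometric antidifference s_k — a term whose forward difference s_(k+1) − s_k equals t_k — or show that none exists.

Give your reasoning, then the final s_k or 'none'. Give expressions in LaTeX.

s_k = - 3^{k} \left(2 k - 3\right) \left(k + 1\right)!

t_(k+1)/t_k = 3*(k + 2)*(2*k + 5)*(3*k + 2)/((2*k + 3)*(3*k - 1)).
Take A(k)=3*k + 6, B(k)=1, C(k)=k**2 + 7*k/6 - 1/2.
Solve (3*k + 6)·f(k+1) − (1)·f(k) = k**2 + 7*k/6 - 1/2.
d = 1 from the (1,0,2) case.
Match coefficients ⇒ f(k) = (2*k - 3)/6.
Certificate R = B(k−1)f/C = (2*k - 3)/((2*k + 3)*(3*k - 1)) gives s_k = -3**k*(2*k - 3)*factorial(k + 1).
Δs = -3**k*(2*k + 3)*(3*k - 1)*factorial(k + 1), as required.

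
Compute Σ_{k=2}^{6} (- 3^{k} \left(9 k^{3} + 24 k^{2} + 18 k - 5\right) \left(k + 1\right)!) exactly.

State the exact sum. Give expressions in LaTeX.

Σ = -11022479730

r(k) = 3*(9*k**4 + 69*k**3 + 195*k**2 + 232*k + 92)/(9*k**3 + 24*k**2 + 18*k - 5) after simplifying.
Normal form (A,B,C) = (3*k + 6, 1, k**3 + 8*k**2/3 + 2*k - 5/9).
Key eq: (3*k + 6)·f(k+1) = (1)·f(k) + (k**3 + 8*k**2/3 + 2*k - 5/9).
deg f ≤ 2 (via 1,0,3).
Coefficient equations give f(k) = (3*k**2 - 3*k - 1)/9.
Get s_k = R·t_k = 3**k*(-3*k**2 + 3*k + 1)*factorial(k + 1) with R(k) = B(k−1)f(k)/C(k) = (3*k**2 - 3*k - 1)/(9*k**3 + 24*k**2 + 18*k - 5).
s_(k+1) − s_k = -3**k*(9*k**3 + 24*k**2 + 18*k - 5)*factorial(k + 1) = t_k.
Telescoping: Σ = s_(7) − s_(2) = -11022480000 − (-270) = -11022479730.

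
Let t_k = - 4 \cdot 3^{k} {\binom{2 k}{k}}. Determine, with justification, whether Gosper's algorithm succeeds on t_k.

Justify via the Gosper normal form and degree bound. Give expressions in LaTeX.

No — t_k has no hypergeometric antidifference.

Ratio r(k) = 6*(2*k + 1)/(k + 1).
A = 12*k + 6, B = k + 1, C = 1.
Solve (12*k + 6)·f(k+1) − (k)·f(k) = 1.
From deg A=1, deg B=1, deg C=0: d=-1.
Bound -1 < 0, so the key equation has no polynomial solution.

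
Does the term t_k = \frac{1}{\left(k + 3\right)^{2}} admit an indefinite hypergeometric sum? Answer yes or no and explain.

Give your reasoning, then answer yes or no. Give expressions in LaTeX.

t_(k+1)/t_k = (k + 3)**2/(k + 4)**2.
A = k**2 + 6*k + 9, B = k**2 + 8*k + 16, C = 1.
Need (k**2 + 6*k + 9)·f(k+1) − (k**2 + 6*k + 9)·f(k) = 1.
Bound: deg f ≤ 0.
Put f(k) = c0: A·f(k+1) − B(k−1)·f(k) − C = -1; need -1 = 0 — inconsistent ⇒ no f, not summable.

No — key equation has no polynomial f.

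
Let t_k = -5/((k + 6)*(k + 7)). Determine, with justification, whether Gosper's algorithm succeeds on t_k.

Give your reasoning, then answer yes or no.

r(k) = (k + 6)/(k + 8) after simplifying.
Factor: A=k + 6; B=k + 8; C=1.
Solve (k + 6)·f(k+1) − (k + 7)·f(k) = 1.
Bound: deg f ≤ 1.
Coefficient equations give f(k) = k/6.
So s_k = (B(k−1)f/C)·t_k = (k*(k + 7)/6)·t_k = -5*k/(6*k + 36).
s_(k+1) − s_k = -5/(k**2 + 13*k + 42) = t_k.

Yes. s_k = -5*k/(6*k + 36).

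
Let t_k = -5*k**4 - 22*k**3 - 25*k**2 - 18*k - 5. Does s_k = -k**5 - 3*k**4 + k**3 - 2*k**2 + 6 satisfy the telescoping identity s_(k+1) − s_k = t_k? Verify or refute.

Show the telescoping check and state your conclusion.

Valid: the claim telescopes to t_k.

s_(k+1) = -k**5 - 8*k**4 - 21*k**3 - 27*k**2 - 18*k + 1
s_(k+1) − s_k = -5*k**4 - 22*k**3 - 25*k**2 - 18*k - 5
(s_(k+1) − s_k) − t_k = 0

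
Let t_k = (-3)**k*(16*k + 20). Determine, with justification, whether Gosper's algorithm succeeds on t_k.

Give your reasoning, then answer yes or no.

Yes. s_k = (-3)**k*(-4*k - 2).

The ratio is 3*(-4*k - 9)/(4*k + 5).
A = -3, B = 1, C = k + 5/4.
Key eq: (-3)·f(k+1) = (1)·f(k) + (k + 5/4).
Bound: deg f ≤ 1.
Match coefficients ⇒ f(k) = -(2*k + 1)/8.
Get s_k = R·t_k = (-3)**k*(-4*k - 2) with R(k) = B(k−1)f(k)/C(k) = -(2*k + 1)/(2*(4*k + 5)).
Verify: (-3)**k*(16*k + 20) matches t_k.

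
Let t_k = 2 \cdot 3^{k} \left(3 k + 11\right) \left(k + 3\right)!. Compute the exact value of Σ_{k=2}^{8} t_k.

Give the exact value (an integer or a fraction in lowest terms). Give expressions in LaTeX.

Compute t_(k+1)/t_k: get 3*(k + 4)*(3*k + 14)/(3*k + 11).
A = 3*k + 12, B = 1, C = k + 11/3.
f must satisfy (3*k + 12)·f(k+1) − (1)·f(k) = k + 11/3.
deg f ≤ 0 (via 1,0,1).
A polynomial solution: f(k) = 1/3.
Then R = B(k−1)f/C = 1/(3*k + 11), so s_k = R(k)·t_k = 2*3**k*factorial(k + 3).
s_(k+1) − s_k = 2*3**k*(3*k + 11)*factorial(k + 3) = t_k.
Σ_(k=2)^(8) t_k = s_(9) − s_(2) = 18856376985600 − (2160) = 18856376983440.

Σ = 18856376983440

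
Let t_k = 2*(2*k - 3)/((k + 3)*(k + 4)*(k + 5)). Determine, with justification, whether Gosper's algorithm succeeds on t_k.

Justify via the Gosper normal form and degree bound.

Yes. s_k = k*(k - 9)/(4*(k + 3)*(k + 4)).

The ratio is (k + 3)*(2*k - 1)/((k + 6)*(2*k - 3)).
Normal form (A,B,C) = (k + 3, k + 6, k - 3/2).
Set up (k + 3)·f(k+1) − (k + 5)·f(k) − (k - 3/2) = 0.
Bound: deg f ≤ 2.
A polynomial solution: f(k) = k*(k - 9)/16.
Get s_k = R·t_k = k*(k - 9)/(4*(k + 3)*(k + 4)) with R(k) = B(k−1)f(k)/C(k) = k*(k - 9)*(k + 5)/(8*(2*k - 3)).
s_(k+1) − s_k = 2*(2*k - 3)/(k**3 + 12*k**2 + 47*k + 60) = t_k.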